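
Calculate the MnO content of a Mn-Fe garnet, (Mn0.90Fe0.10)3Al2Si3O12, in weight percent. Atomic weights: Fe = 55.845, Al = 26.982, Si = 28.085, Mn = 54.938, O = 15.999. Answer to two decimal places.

Molar mass of (Mn0.90Fe0.10)3Al2Si3O12 = 2.70·54.938 + 0.30·55.845 + 2·26.982 + 3·28.085 + 12·15.999 = 495.293 g/mol.
Each formula unit contains 2.70 Mn, equivalent to 2.70/1 = 2.7000 mol MnO.
M(MnO) = 1×54.938 + 1×15.999 = 70.937 g/mol.
Mass of MnO per formula unit = 2.7000 × 70.937 = 191.530 g.
MnO wt% = 191.530 / 495.293 × 100 = 38.67%.

38.67 wt%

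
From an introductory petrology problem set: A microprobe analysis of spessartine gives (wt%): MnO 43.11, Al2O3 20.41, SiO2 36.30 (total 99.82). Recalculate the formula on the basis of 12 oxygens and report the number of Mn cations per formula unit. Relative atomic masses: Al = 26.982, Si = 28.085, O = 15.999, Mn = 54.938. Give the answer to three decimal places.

3.018 Mn apfu

MnO: 43.11/70.937 = 0.60772 mol → 0.60772 mol Mn, 0.60772 mol O.
Al2O3: 20.41/101.961 = 0.20017 mol → 0.40034 mol Al, 0.60051 mol O.
SiO2: 36.30/60.083 = 0.60416 mol → 0.60416 mol Si, 1.20832 mol O.
Total oxygen = 2.41655 mol. Normalization factor = 12/2.41655 = 4.96576.
Mn per 12 O = 0.60772 × 4.96576 = 3.018.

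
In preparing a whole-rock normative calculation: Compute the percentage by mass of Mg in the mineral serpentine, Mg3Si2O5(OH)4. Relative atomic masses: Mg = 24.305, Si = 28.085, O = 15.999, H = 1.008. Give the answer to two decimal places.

26.31 weight percent

M(Mg3Si2O5(OH)4) = 277.108 g/mol.
Mg contributes 3 × 24.305 = 72.915 g per mole.
72.915/277.108 = 0.2631 → 26.31%.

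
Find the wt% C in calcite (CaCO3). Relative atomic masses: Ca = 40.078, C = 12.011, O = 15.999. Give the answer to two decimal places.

12.00 wt%

Formula mass = 1*40.078 + 1*12.011 + 3*15.999 = 100.086 g/mol, of which 12.011 g is C.
So C makes up 12.011/100.086 = 0.1200 of the mass, i.e. 12.00%.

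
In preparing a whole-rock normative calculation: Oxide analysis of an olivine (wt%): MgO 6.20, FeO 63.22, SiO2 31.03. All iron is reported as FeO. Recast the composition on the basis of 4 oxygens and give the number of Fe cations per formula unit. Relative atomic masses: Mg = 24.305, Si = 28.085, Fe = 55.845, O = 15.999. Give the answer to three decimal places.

1.703 Fe apfu

6.20 wt% MgO ÷ 40.304 g/mol = 0.15383 mol, giving 0.15383 Mg and 0.15383 O.
63.22 wt% FeO ÷ 71.844 g/mol = 0.87996 mol, giving 0.87996 Fe and 0.87996 O.
31.03 wt% SiO2 ÷ 60.083 g/mol = 0.51645 mol, giving 0.51645 Si and 1.03290 O.
Oxygen sums to 2.06669; scaling by 4/2.06669 = 1.93546 puts the formula on 4 O.
Fe: 0.87996 × 1.93546 = 1.703 atoms per formula unit.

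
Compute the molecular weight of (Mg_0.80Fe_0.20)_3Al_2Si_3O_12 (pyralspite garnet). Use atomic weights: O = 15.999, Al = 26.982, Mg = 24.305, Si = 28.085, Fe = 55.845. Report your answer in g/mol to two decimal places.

The formula mass is the sum 2.40(24.305) + 0.60(55.845) + 2(26.982) + 3(28.085) + 12(15.999).

422.05 g/mol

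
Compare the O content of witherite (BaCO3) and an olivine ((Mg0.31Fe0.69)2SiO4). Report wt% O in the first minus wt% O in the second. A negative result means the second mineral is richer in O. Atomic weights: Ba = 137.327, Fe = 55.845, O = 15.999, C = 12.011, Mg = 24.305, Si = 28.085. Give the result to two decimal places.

-10.42 percentage points

M(BaCO3) = 197.335 g/mol, so wt% O = 47.997/197.335 × 100 = 24.32%.
M((Mg0.31Fe0.69)2SiO4) = 184.216 g/mol, so wt% O = 63.996/184.216 × 100 = 34.74%.
24.32 − 34.74 = -10.42 pp.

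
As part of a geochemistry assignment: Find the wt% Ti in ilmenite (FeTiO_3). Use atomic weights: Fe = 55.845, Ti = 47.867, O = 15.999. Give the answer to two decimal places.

31.55 wt%

M(FeTiO_3) = 151.709 g/mol.
Ti contributes 1 × 47.867 = 47.867 g per mole.
47.867/151.709 = 0.3155 → 31.55%.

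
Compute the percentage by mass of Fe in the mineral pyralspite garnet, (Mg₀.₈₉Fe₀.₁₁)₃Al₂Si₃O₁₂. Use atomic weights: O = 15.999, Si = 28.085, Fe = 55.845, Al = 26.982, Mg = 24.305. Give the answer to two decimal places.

M((Mg₀.₈₉Fe₀.₁₁)₃Al₂Si₃O₁₂) = 413.530 g/mol.
Fe contributes 0.33 × 55.845 = 18.429 g per mole.
18.429/413.530 = 0.0446 → 4.46%.

4.46 wt%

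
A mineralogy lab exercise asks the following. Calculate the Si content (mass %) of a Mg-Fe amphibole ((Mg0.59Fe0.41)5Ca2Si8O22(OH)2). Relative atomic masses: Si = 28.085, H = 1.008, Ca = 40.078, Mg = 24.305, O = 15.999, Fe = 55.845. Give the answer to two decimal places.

25.62 mass %

M((Mg0.59Fe0.41)5Ca2Si8O22(OH)2) = 877.010 g/mol.
Si contributes 8 × 28.085 = 224.680 g per mole.
224.680/877.010 = 0.2562 → 25.62%.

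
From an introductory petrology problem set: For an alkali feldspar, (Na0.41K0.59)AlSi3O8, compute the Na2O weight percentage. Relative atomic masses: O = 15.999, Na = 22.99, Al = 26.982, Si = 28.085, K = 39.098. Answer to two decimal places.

Molar mass of (Na0.41K0.59)AlSi3O8 = 0.41·22.99 + 0.59·39.098 + 1·26.982 + 3·28.085 + 8·15.999 = 271.723 g/mol.
Each formula unit contains 0.41 Na, equivalent to 0.41/2 = 0.2050 mol Na2O.
M(Na2O) = 2×22.99 + 1×15.999 = 61.979 g/mol.
Mass of Na2O per formula unit = 0.2050 × 61.979 = 12.706 g.
Na2O wt% = 12.706 / 271.723 × 100 = 4.68%.

4.68 wt%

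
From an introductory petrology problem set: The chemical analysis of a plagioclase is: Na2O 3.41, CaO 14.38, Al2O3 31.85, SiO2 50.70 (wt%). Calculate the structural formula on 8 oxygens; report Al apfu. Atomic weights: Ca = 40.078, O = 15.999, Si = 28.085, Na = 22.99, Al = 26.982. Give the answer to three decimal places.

Na2O: 3.41/61.979 = 0.05502 mol → 0.11004 mol Na, 0.05502 mol O.
CaO: 14.38/56.077 = 0.25643 mol → 0.25643 mol Ca, 0.25643 mol O.
Al2O3: 31.85/101.961 = 0.31237 mol → 0.62474 mol Al, 0.93711 mol O.
SiO2: 50.70/60.083 = 0.84383 mol → 0.84383 mol Si, 1.68766 mol O.
Total oxygen = 2.93622 mol. Normalization factor = 8/2.93622 = 2.72459.
Al per 8 O = 0.62474 × 2.72459 = 1.702.

1.702 Al apfu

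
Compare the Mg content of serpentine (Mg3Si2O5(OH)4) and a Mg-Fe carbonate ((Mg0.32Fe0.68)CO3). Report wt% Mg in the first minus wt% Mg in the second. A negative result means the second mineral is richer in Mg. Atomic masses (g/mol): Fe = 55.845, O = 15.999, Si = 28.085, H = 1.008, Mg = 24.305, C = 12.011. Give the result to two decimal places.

First mineral: 72.915 g Mg in 277.108 g formula = 26.31 wt% Mg.
Second mineral: 7.778 g Mg in 105.760 g formula = 7.35 wt% Mg.
26.31% − 7.35% gives a difference of 18.96 percentage points.

18.96 percentage points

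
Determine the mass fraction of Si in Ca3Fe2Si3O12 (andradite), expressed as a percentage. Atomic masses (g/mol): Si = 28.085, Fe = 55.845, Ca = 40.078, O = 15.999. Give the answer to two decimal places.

Formula mass = 3·40.078 + 2·55.845 + 3·28.085 + 12·15.999 = 508.167 g/mol, of which 84.255 g is Si.
So Si makes up 84.255/508.167 = 0.1658 of the mass, i.e. 16.58%.

16.58 mass %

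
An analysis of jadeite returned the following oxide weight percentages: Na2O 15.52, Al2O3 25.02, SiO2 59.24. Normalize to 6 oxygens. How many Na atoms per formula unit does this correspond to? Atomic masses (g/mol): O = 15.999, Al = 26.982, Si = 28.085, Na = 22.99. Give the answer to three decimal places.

1.016 Na apfu

Na2O (M=61.979): mol = 0.25041; Na = 0.50082, O = 0.25041.
Al2O3 (M=101.961): mol = 0.24539; Al = 0.49078, O = 0.73617.
SiO2 (M=60.083): mol = 0.98597; Si = 0.98597, O = 1.97194.
ΣO = 2.95852; factor = 6/ΣO = 2.02804.
Na apfu = 0.50082 × 2.02804 = 1.016.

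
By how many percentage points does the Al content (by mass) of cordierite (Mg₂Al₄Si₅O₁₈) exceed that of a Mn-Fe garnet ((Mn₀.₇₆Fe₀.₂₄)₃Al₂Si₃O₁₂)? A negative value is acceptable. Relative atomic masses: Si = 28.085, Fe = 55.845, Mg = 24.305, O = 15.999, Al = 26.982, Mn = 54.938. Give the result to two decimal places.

7.56 percentage points

M(Mg₂Al₄Si₅O₁₈) = 584.945 g/mol, so wt% Al = 107.928/584.945 × 100 = 18.45%.
M((Mn₀.₇₆Fe₀.₂₄)₃Al₂Si₃O₁₂) = 495.674 g/mol, so wt% Al = 53.964/495.674 × 100 = 10.89%.
18.45 − 10.89 = 7.56 pp.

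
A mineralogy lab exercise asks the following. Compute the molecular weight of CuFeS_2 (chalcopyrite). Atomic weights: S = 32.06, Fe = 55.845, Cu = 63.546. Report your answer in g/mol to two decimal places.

M = 1(63.546) + 1(55.845) + 2(32.06)

183.51 g/mol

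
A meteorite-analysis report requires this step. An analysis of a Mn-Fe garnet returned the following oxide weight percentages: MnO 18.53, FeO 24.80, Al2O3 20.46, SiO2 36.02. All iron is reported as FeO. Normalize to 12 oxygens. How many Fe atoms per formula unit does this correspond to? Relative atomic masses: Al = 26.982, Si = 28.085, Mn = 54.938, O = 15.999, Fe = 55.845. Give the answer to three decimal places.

1.721 Fe apfu

MnO: 18.53/70.937 = 0.26122 mol → 0.26122 mol Mn, 0.26122 mol O.
FeO: 24.80/71.844 = 0.34519 mol → 0.34519 mol Fe, 0.34519 mol O.
Al2O3: 20.46/101.961 = 0.20066 mol → 0.40132 mol Al, 0.60198 mol O.
SiO2: 36.02/60.083 = 0.59950 mol → 0.59950 mol Si, 1.19900 mol O.
Total oxygen = 2.40739 mol. Normalization factor = 12/2.40739 = 4.98465.
Fe per 12 O = 0.34519 × 4.98465 = 1.721.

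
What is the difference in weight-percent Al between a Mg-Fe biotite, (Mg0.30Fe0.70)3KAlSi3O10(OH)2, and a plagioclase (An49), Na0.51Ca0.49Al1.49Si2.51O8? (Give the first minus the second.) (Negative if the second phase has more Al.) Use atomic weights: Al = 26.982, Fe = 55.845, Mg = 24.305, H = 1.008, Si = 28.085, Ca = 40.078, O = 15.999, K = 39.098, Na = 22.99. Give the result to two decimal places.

-9.31 percentage points

M((Mg0.30Fe0.70)3KAlSi3O10(OH)2) = 483.488 g/mol, so wt% Al = 26.982/483.488 × 100 = 5.58%.
M(Na0.51Ca0.49Al1.49Si2.51O8) = 270.052 g/mol, so wt% Al = 40.203/270.052 × 100 = 14.89%.
5.58 − 14.89 = -9.31 pp.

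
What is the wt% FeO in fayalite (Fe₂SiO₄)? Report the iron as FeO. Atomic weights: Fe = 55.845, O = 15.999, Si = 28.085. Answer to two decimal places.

M(Fe₂SiO₄) = 203.771 g/mol; M(FeO) = 71.844 g/mol.
Moles FeO per formula unit = 2 Fe ÷ 1 = 2.0000.
FeO fraction = (2.0000 × 71.844) / 203.771 = 143.688/203.771 = 0.7051.

70.51 wt%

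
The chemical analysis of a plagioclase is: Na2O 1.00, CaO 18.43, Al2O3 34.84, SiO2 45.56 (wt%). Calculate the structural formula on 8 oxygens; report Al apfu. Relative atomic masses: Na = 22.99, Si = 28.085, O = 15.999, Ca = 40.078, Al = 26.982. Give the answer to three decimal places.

1.894 Al apfu

Na2O: 1.00/61.979 = 0.01613 mol → 0.03226 mol Na, 0.01613 mol O.
CaO: 18.43/56.077 = 0.32866 mol → 0.32866 mol Ca, 0.32866 mol O.
Al2O3: 34.84/101.961 = 0.34170 mol → 0.68340 mol Al, 1.02510 mol O.
SiO2: 45.56/60.083 = 0.75828 mol → 0.75828 mol Si, 1.51656 mol O.
Total oxygen = 2.88645 mol. Normalization factor = 8/2.88645 = 2.77157.
Al per 8 O = 0.68340 × 2.77157 = 1.894.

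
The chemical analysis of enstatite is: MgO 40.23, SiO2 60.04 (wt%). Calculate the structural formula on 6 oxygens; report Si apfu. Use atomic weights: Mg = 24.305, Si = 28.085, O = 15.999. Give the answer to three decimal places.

2.001 Si apfu

40.23 wt% MgO ÷ 40.304 g/mol = 0.99816 mol, giving 0.99816 Mg and 0.99816 O.
60.04 wt% SiO2 ÷ 60.083 g/mol = 0.99928 mol, giving 0.99928 Si and 1.99856 O.
Oxygen sums to 2.99672; scaling by 6/2.99672 = 2.00219 puts the formula on 6 O.
Si: 0.99928 × 2.00219 = 2.001 atoms per formula unit.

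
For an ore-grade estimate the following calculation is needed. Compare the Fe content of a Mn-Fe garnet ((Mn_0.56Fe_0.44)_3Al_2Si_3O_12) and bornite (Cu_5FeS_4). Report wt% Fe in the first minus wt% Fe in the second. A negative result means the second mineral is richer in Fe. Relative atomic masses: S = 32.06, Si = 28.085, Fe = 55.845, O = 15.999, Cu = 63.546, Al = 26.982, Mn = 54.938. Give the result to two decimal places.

First mineral: 73.715 g Fe in 496.218 g formula = 14.86 wt% Fe.
Second mineral: 55.845 g Fe in 501.815 g formula = 11.13 wt% Fe.
14.86% − 11.13% gives a difference of 3.73 percentage points.

3.73 percentage points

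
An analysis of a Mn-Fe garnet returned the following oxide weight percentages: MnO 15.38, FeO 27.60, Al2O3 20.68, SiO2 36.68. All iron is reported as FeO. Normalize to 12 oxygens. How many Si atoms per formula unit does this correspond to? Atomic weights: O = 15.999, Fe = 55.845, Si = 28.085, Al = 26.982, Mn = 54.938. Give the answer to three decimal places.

3.014 Si apfu

15.38 wt% MnO ÷ 70.937 g/mol = 0.21681 mol, giving 0.21681 Mn and 0.21681 O.
27.60 wt% FeO ÷ 71.844 g/mol = 0.38417 mol, giving 0.38417 Fe and 0.38417 O.
20.68 wt% Al2O3 ÷ 101.961 g/mol = 0.20282 mol, giving 0.40564 Al and 0.60846 O.
36.68 wt% SiO2 ÷ 60.083 g/mol = 0.61049 mol, giving 0.61049 Si and 1.22098 O.
Oxygen sums to 2.43042; scaling by 12/2.43042 = 4.93742 puts the formula on 12 O.
Si: 0.61049 × 4.93742 = 3.014 atoms per formula unit.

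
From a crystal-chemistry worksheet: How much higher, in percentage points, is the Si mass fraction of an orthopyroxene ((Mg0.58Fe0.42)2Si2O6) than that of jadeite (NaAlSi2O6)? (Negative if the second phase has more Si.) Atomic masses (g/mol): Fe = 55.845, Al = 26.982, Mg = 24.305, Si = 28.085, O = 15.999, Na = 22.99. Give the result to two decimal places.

Si in (Mg0.58Fe0.42)2Si2O6: molar mass 227.268 g/mol; 2×28.085 = 56.170 g → 24.72 wt%.
Si in NaAlSi2O6: molar mass 202.136 g/mol; 2×28.085 = 56.170 g → 27.79 wt%.
Difference = 24.72 − 27.79 = -3.07 percentage points.

-3.07 percentage points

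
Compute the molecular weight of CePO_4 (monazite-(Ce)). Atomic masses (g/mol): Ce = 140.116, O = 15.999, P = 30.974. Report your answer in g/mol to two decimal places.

The formula mass is the sum 1(140.116) + 1(30.974) + 4(15.999).

235.09 g/mol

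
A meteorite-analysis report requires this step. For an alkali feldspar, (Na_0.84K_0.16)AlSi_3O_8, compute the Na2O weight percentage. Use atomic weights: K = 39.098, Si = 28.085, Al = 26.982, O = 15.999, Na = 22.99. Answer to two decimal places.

9.83 wt%

Molar mass of (Na_0.84K_0.16)AlSi_3O_8 = 0.84×22.99 + 0.16×39.098 + 1×26.982 + 3×28.085 + 8×15.999 = 264.796 g/mol.
Each formula unit contains 0.84 Na, equivalent to 0.84/2 = 0.4200 mol Na2O.
M(Na2O) = 2×22.99 + 1×15.999 = 61.979 g/mol.
Mass of Na2O per formula unit = 0.4200 × 61.979 = 26.031 g.
Na2O wt% = 26.031 / 264.796 × 100 = 9.83%.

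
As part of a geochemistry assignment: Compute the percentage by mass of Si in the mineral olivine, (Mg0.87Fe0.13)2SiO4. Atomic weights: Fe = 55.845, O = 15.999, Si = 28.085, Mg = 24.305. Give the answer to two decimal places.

18.86 weight percent

Formula mass = 1.74×24.305 + 0.26×55.845 + 1×28.085 + 4×15.999 = 148.891 g/mol, of which 28.085 g is Si.
So Si makes up 28.085/148.891 = 0.1886 of the mass, i.e. 18.86%.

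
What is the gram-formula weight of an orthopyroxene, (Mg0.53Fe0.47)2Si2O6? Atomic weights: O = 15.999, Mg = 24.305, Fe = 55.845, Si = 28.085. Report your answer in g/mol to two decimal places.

230.42 g/mol

The formula mass is the sum 1.06·24.305 + 0.94·55.845 + 2·28.085 + 6·15.999.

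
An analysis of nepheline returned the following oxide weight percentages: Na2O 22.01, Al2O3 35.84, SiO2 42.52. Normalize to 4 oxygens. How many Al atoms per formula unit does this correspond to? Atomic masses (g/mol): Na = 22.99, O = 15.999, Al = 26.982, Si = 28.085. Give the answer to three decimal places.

22.01 wt% Na2O ÷ 61.979 g/mol = 0.35512 mol, giving 0.71024 Na and 0.35512 O.
35.84 wt% Al2O3 ÷ 101.961 g/mol = 0.35151 mol, giving 0.70302 Al and 1.05453 O.
42.52 wt% SiO2 ÷ 60.083 g/mol = 0.70769 mol, giving 0.70769 Si and 1.41538 O.
Oxygen sums to 2.82503; scaling by 4/2.82503 = 1.41591 puts the formula on 4 O.
Al: 0.70302 × 1.41591 = 0.995 atoms per formula unit.

0.995 Al apfu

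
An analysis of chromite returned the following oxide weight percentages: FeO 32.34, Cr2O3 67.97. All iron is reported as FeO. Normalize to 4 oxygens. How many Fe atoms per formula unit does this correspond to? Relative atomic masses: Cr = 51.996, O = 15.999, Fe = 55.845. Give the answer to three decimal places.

32.34 wt% FeO ÷ 71.844 g/mol = 0.45014 mol, giving 0.45014 Fe and 0.45014 O.
67.97 wt% Cr2O3 ÷ 151.989 g/mol = 0.44720 mol, giving 0.89440 Cr and 1.34160 O.
Oxygen sums to 1.79174; scaling by 4/1.79174 = 2.23247 puts the formula on 4 O.
Fe: 0.45014 × 2.23247 = 1.005 atoms per formula unit.

1.005 Fe apfu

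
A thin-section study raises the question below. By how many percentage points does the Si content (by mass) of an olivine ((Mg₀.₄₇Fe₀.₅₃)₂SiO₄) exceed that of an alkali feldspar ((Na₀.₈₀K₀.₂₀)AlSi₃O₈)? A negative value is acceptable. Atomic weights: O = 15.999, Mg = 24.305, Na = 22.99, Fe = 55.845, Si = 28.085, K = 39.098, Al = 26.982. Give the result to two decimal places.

-15.61 percentage points

First mineral: 28.085 g Si in 174.123 g formula = 16.13 wt% Si.
Second mineral: 84.255 g Si in 265.441 g formula = 31.74 wt% Si.
16.13% − 31.74% gives a difference of -15.61 percentage points.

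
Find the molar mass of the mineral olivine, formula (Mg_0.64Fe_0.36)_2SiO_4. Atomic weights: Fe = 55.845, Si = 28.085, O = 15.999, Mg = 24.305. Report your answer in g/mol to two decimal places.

The formula mass is the sum 1.28(24.305) + 0.72(55.845) + 1(28.085) + 4(15.999).

163.40 g/mol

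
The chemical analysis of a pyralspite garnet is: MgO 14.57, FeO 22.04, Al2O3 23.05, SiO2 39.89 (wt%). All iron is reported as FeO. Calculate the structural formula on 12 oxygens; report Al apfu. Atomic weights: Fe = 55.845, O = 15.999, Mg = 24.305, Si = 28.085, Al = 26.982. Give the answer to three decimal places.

MgO: 14.57/40.304 = 0.36150 mol → 0.36150 mol Mg, 0.36150 mol O.
FeO: 22.04/71.844 = 0.30678 mol → 0.30678 mol Fe, 0.30678 mol O.
Al2O3: 23.05/101.961 = 0.22607 mol → 0.45214 mol Al, 0.67821 mol O.
SiO2: 39.89/60.083 = 0.66391 mol → 0.66391 mol Si, 1.32782 mol O.
Total oxygen = 2.67431 mol. Normalization factor = 12/2.67431 = 4.48714.
Al per 12 O = 0.45214 × 4.48714 = 2.029.

2.029 Al apfu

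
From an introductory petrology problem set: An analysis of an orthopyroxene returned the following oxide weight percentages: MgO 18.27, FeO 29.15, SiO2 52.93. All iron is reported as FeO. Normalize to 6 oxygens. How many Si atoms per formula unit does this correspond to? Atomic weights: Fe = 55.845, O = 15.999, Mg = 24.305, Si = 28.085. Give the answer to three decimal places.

2.017 Si apfu

MgO (M=40.304): mol = 0.45330; Mg = 0.45330, O = 0.45330.
FeO (M=71.844): mol = 0.40574; Fe = 0.40574, O = 0.40574.
SiO2 (M=60.083): mol = 0.88095; Si = 0.88095, O = 1.76190.
ΣO = 2.62094; factor = 6/ΣO = 2.28926.
Si apfu = 0.88095 × 2.28926 = 2.017.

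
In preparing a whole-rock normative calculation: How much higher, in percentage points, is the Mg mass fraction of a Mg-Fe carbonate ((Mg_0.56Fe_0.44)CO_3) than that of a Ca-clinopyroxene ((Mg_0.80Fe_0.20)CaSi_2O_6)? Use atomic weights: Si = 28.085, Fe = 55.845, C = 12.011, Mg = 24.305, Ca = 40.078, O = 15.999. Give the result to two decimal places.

M((Mg_0.56Fe_0.44)CO_3) = 98.191 g/mol, so wt% Mg = 13.611/98.191 × 100 = 13.86%.
M((Mg_0.80Fe_0.20)CaSi_2O_6) = 222.855 g/mol, so wt% Mg = 19.444/222.855 × 100 = 8.72%.
13.86 − 8.72 = 5.14 pp.

5.14 percentage points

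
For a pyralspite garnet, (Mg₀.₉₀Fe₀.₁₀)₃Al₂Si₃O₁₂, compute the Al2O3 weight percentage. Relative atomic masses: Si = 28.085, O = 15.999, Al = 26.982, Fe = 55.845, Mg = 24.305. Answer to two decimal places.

24.71 wt%

M((Mg₀.₉₀Fe₀.₁₀)₃Al₂Si₃O₁₂) = 412.584 g/mol; M(Al2O3) = 101.961 g/mol.
Moles Al2O3 per formula unit = 2 Al ÷ 2 = 1.0000.
Al2O3 fraction = (1.0000 × 101.961) / 412.584 = 101.961/412.584 = 0.2471.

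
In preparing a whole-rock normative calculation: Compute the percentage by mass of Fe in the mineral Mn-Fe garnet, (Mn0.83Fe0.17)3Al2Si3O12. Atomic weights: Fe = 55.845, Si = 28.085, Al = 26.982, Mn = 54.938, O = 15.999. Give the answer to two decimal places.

5.75 weight percent

Formula mass = 2.49*54.938 + 0.51*55.845 + 2*26.982 + 3*28.085 + 12*15.999 = 495.484 g/mol, of which 28.481 g is Fe.
So Fe makes up 28.481/495.484 = 0.0575 of the mass, i.e. 5.75%.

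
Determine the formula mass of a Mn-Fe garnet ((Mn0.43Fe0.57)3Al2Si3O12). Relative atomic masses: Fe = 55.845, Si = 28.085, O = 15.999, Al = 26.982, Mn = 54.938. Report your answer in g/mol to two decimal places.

M = 1.29(54.938) + 1.71(55.845) + 2(26.982) + 3(28.085) + 12(15.999)

496.57 g/mol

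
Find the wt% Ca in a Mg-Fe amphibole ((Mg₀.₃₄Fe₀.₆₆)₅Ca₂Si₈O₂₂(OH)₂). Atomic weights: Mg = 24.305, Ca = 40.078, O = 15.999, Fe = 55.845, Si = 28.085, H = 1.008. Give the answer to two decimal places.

M((Mg₀.₃₄Fe₀.₆₆)₅Ca₂Si₈O₂₂(OH)₂) = 916.435 g/mol.
Ca contributes 2 × 40.078 = 80.156 g per mole.
80.156/916.435 = 0.0875 → 8.75%.

8.75 weight percent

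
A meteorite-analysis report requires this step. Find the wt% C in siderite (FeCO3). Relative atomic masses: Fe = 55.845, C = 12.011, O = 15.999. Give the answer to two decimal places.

Formula mass = 1·55.845 + 1·12.011 + 3·15.999 = 115.853 g/mol, of which 12.011 g is C.
So C makes up 12.011/115.853 = 0.1037 of the mass, i.e. 10.37%.

10.37 weight percent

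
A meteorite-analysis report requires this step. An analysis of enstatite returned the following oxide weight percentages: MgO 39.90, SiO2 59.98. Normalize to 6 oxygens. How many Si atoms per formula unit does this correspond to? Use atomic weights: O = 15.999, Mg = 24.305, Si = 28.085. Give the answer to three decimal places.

2.006 Si apfu

MgO (M=40.304): mol = 0.98998; Mg = 0.98998, O = 0.98998.
SiO2 (M=60.083): mol = 0.99829; Si = 0.99829, O = 1.99658.
ΣO = 2.98656; factor = 6/ΣO = 2.00900.
Si apfu = 0.99829 × 2.00900 = 2.006.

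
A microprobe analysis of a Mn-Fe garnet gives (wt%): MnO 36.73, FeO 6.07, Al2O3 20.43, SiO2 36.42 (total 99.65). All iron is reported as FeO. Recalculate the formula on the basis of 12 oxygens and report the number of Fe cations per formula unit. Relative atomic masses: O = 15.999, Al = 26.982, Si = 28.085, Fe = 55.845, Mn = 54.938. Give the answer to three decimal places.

0.420 Fe apfu

36.73 wt% MnO ÷ 70.937 g/mol = 0.51778 mol, giving 0.51778 Mn and 0.51778 O.
6.07 wt% FeO ÷ 71.844 g/mol = 0.08449 mol, giving 0.08449 Fe and 0.08449 O.
20.43 wt% Al2O3 ÷ 101.961 g/mol = 0.20037 mol, giving 0.40074 Al and 0.60111 O.
36.42 wt% SiO2 ÷ 60.083 g/mol = 0.60616 mol, giving 0.60616 Si and 1.21232 O.
Oxygen sums to 2.41570; scaling by 12/2.41570 = 4.96750 puts the formula on 12 O.
Fe: 0.08449 × 4.96750 = 0.420 atoms per formula unit.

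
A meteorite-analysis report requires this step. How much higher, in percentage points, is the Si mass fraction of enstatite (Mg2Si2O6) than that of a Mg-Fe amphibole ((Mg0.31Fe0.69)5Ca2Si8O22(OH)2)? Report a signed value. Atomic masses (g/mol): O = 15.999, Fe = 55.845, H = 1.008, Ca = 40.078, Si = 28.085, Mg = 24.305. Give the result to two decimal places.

Si in Mg2Si2O6: molar mass 200.774 g/mol; 2×28.085 = 56.170 g → 27.98 wt%.
Si in (Mg0.31Fe0.69)5Ca2Si8O22(OH)2: molar mass 921.166 g/mol; 8×28.085 = 224.680 g → 24.39 wt%.
Difference = 27.98 − 24.39 = 3.59 percentage points.

3.59 percentage points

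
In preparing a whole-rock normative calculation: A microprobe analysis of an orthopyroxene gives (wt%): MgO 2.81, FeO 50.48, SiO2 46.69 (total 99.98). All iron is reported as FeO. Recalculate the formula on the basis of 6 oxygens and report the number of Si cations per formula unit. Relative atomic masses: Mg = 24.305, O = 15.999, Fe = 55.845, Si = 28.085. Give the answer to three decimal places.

2.004 Si apfu

MgO (M=40.304): mol = 0.06972; Mg = 0.06972, O = 0.06972.
FeO (M=71.844): mol = 0.70263; Fe = 0.70263, O = 0.70263.
SiO2 (M=60.083): mol = 0.77709; Si = 0.77709, O = 1.55418.
ΣO = 2.32653; factor = 6/ΣO = 2.57895.
Si apfu = 0.77709 × 2.57895 = 2.004.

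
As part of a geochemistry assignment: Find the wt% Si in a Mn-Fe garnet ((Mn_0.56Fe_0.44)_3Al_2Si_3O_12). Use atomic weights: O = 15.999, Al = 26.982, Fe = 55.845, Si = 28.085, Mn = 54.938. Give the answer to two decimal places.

16.98 wt%

Molar mass of (Mn_0.56Fe_0.44)_3Al_2Si_3O_12: 1.68·54.938 + 1.32·55.845 + 2·26.982 + 3·28.085 + 12·15.999 = 496.218 g/mol.
Mass of Si per formula unit: 3 × 28.085 = 84.255 g.
Weight fraction Si = 84.255 / 496.218 = 0.1698.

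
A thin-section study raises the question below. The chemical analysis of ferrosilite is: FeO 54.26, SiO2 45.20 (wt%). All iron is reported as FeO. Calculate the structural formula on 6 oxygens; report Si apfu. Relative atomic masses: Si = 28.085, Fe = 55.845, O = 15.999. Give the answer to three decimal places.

FeO: 54.26/71.844 = 0.75525 mol → 0.75525 mol Fe, 0.75525 mol O.
SiO2: 45.20/60.083 = 0.75229 mol → 0.75229 mol Si, 1.50458 mol O.
Total oxygen = 2.25983 mol. Normalization factor = 6/2.25983 = 2.65507.
Si per 6 O = 0.75229 × 2.65507 = 1.997.

1.997 Si apfu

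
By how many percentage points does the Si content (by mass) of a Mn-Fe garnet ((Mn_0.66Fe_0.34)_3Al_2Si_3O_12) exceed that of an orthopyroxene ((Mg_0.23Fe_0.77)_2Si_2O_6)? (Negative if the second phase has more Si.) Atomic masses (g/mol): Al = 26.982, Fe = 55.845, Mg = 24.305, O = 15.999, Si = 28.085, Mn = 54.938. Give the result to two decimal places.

-5.54 percentage points

First mineral: 84.255 g Si in 495.946 g formula = 16.99 wt% Si.
Second mineral: 56.170 g Si in 249.346 g formula = 22.53 wt% Si.
16.99% − 22.53% gives a difference of -5.54 percentage points.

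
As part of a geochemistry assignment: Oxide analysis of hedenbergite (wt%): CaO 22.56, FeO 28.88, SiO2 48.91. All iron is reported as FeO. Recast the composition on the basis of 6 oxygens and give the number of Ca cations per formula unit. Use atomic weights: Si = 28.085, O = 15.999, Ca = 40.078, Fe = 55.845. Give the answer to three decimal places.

CaO: 22.56/56.077 = 0.40230 mol → 0.40230 mol Ca, 0.40230 mol O.
FeO: 28.88/71.844 = 0.40198 mol → 0.40198 mol Fe, 0.40198 mol O.
SiO2: 48.91/60.083 = 0.81404 mol → 0.81404 mol Si, 1.62808 mol O.
Total oxygen = 2.43236 mol. Normalization factor = 6/2.43236 = 2.46674.
Ca per 6 O = 0.40230 × 2.46674 = 0.992.

0.992 Ca apfu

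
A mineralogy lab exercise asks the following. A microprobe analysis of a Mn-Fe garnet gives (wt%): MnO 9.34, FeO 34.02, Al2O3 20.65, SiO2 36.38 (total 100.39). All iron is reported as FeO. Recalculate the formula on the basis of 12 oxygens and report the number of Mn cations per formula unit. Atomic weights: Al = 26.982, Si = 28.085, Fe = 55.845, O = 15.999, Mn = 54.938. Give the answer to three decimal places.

0.652 Mn apfu

MnO (M=70.937): mol = 0.13167; Mn = 0.13167, O = 0.13167.
FeO (M=71.844): mol = 0.47353; Fe = 0.47353, O = 0.47353.
Al2O3 (M=101.961): mol = 0.20253; Al = 0.40506, O = 0.60759.
SiO2 (M=60.083): mol = 0.60550; Si = 0.60550, O = 1.21100.
ΣO = 2.42379; factor = 12/ΣO = 4.95092.
Mn apfu = 0.13167 × 4.95092 = 0.652.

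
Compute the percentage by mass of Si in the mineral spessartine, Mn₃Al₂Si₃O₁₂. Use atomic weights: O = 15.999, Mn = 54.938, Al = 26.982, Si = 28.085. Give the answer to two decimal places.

17.02 wt%

Formula mass = 3·54.938 + 2·26.982 + 3·28.085 + 12·15.999 = 495.021 g/mol, of which 84.255 g is Si.
So Si makes up 84.255/495.021 = 0.1702 of the mass, i.e. 17.02%.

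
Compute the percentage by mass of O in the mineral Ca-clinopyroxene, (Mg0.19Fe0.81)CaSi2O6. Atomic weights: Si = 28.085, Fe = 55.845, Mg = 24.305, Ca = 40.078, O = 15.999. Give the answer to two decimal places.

Formula mass = 0.19·24.305 + 0.81·55.845 + 1·40.078 + 2·28.085 + 6·15.999 = 242.094 g/mol, of which 95.994 g is O.
So O makes up 95.994/242.094 = 0.3965 of the mass, i.e. 39.65%.

39.65 mass %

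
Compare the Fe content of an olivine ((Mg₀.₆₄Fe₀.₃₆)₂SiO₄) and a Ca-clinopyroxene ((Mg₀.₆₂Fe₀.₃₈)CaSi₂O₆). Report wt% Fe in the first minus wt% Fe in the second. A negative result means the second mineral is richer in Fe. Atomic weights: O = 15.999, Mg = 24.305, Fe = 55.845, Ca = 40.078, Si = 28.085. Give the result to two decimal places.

Fe in (Mg₀.₆₄Fe₀.₃₆)₂SiO₄: molar mass 163.400 g/mol; 0.72×55.845 = 40.208 g → 24.61 wt%.
Fe in (Mg₀.₆₂Fe₀.₃₈)CaSi₂O₆: molar mass 228.532 g/mol; 0.38×55.845 = 21.221 g → 9.29 wt%.
Difference = 24.61 − 9.29 = 15.32 percentage points.

15.32 percentage points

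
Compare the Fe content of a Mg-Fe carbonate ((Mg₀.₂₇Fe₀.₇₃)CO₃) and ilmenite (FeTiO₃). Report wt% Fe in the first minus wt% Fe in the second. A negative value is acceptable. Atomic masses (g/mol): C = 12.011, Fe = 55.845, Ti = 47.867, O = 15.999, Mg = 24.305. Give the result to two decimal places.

1.17 percentage points

M((Mg₀.₂₇Fe₀.₇₃)CO₃) = 107.337 g/mol, so wt% Fe = 40.767/107.337 × 100 = 37.98%.
M(FeTiO₃) = 151.709 g/mol, so wt% Fe = 55.845/151.709 × 100 = 36.81%.
37.98 − 36.81 = 1.17 pp.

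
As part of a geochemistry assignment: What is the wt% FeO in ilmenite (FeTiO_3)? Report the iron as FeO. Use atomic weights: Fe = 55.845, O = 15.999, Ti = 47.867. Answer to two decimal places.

47.36 wt%

Formula mass = 151.709 g/mol.
1 Fe → 1.0000 mol FeO per formula unit; M(FeO) = 71.844, so FeO mass = 71.844 g.
71.844/151.709 × 100 = 47.36 wt%.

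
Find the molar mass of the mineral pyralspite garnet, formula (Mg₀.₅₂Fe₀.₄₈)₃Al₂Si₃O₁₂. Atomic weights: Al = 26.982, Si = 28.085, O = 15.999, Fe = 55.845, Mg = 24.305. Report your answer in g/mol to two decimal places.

The formula mass is the sum 1.56*24.305 + 1.44*55.845 + 2*26.982 + 3*28.085 + 12*15.999.

448.54 g/mol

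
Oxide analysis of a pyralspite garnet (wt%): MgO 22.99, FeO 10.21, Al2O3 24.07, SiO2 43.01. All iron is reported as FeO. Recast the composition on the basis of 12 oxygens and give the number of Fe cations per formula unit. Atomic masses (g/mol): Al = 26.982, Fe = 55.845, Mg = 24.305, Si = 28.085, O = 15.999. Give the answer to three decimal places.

MgO (M=40.304): mol = 0.57041; Mg = 0.57041, O = 0.57041.
FeO (M=71.844): mol = 0.14211; Fe = 0.14211, O = 0.14211.
Al2O3 (M=101.961): mol = 0.23607; Al = 0.47214, O = 0.70821.
SiO2 (M=60.083): mol = 0.71584; Si = 0.71584, O = 1.43168.
ΣO = 2.85241; factor = 12/ΣO = 4.20697.
Fe apfu = 0.14211 × 4.20697 = 0.598.

0.598 Fe apfu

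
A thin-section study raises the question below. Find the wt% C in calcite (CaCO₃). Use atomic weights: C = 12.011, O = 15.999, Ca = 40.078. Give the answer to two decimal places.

12.00 wt%

Formula mass = 1*40.078 + 1*12.011 + 3*15.999 = 100.086 g/mol, of which 12.011 g is C.
So C makes up 12.011/100.086 = 0.1200 of the mass, i.e. 12.00%.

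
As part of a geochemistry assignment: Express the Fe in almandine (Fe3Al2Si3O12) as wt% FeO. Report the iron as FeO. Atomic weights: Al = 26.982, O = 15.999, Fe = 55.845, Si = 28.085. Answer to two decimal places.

43.30 wt%

Molar mass of Fe3Al2Si3O12 = 3*55.845 + 2*26.982 + 3*28.085 + 12*15.999 = 497.742 g/mol.
Each formula unit contains 3 Fe, equivalent to 3/1 = 3.0000 mol FeO.
M(FeO) = 1×55.845 + 1×15.999 = 71.844 g/mol.
Mass of FeO per formula unit = 3.0000 × 71.844 = 215.532 g.
FeO wt% = 215.532 / 497.742 × 100 = 43.30%.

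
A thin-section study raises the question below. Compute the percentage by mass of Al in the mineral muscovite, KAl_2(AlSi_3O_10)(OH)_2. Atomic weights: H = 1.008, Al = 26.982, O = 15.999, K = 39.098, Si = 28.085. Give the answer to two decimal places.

20.32 weight percent

M(KAl_2(AlSi_3O_10)(OH)_2) = 398.303 g/mol.
Al contributes 3 × 26.982 = 80.946 g per mole.
80.946/398.303 = 0.2032 → 20.32%.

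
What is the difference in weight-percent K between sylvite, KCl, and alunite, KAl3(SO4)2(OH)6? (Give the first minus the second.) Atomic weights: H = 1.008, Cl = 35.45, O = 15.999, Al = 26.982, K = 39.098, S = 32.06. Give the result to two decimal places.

First mineral: 39.098 g K in 74.548 g formula = 52.45 wt% K.
Second mineral: 39.098 g K in 414.198 g formula = 9.44 wt% K.
52.45% − 9.44% gives a difference of 43.01 percentage points.

43.01 percentage points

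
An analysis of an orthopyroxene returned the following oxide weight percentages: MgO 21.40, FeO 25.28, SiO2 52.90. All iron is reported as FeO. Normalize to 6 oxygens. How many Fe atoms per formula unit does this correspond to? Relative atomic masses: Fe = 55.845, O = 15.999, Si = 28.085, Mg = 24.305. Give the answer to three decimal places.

MgO (M=40.304): mol = 0.53096; Mg = 0.53096, O = 0.53096.
FeO (M=71.844): mol = 0.35187; Fe = 0.35187, O = 0.35187.
SiO2 (M=60.083): mol = 0.88045; Si = 0.88045, O = 1.76090.
ΣO = 2.64373; factor = 6/ΣO = 2.26952.
Fe apfu = 0.35187 × 2.26952 = 0.799.

0.799 Fe apfu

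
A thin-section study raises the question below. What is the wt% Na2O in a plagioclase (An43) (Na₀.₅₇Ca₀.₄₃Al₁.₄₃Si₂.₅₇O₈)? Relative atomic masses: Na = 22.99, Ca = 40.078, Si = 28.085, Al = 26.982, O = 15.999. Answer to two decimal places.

6.56 wt%

Molar mass of Na₀.₅₇Ca₀.₄₃Al₁.₄₃Si₂.₅₇O₈ = 0.57·22.99 + 0.43·40.078 + 1.43·26.982 + 2.57·28.085 + 8·15.999 = 269.093 g/mol.
Each formula unit contains 0.57 Na, equivalent to 0.57/2 = 0.2850 mol Na2O.
M(Na2O) = 2×22.99 + 1×15.999 = 61.979 g/mol.
Mass of Na2O per formula unit = 0.2850 × 61.979 = 17.664 g.
Na2O wt% = 17.664 / 269.093 × 100 = 6.56%.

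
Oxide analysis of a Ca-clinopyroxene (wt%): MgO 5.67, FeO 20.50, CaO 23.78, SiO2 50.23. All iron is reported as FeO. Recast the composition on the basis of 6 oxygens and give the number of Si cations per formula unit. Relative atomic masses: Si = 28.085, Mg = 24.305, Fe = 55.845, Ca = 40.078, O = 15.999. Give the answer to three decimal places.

MgO: 5.67/40.304 = 0.14068 mol → 0.14068 mol Mg, 0.14068 mol O.
FeO: 20.50/71.844 = 0.28534 mol → 0.28534 mol Fe, 0.28534 mol O.
CaO: 23.78/56.077 = 0.42406 mol → 0.42406 mol Ca, 0.42406 mol O.
SiO2: 50.23/60.083 = 0.83601 mol → 0.83601 mol Si, 1.67202 mol O.
Total oxygen = 2.52210 mol. Normalization factor = 6/2.52210 = 2.37897.
Si per 6 O = 0.83601 × 2.37897 = 1.989.

1.989 Si apfu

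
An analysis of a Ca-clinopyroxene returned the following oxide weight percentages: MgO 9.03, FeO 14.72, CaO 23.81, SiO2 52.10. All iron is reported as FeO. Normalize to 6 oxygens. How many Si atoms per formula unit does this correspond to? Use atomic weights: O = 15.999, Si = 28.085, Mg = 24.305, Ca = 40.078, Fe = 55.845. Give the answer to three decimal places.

9.03 wt% MgO ÷ 40.304 g/mol = 0.22405 mol, giving 0.22405 Mg and 0.22405 O.
14.72 wt% FeO ÷ 71.844 g/mol = 0.20489 mol, giving 0.20489 Fe and 0.20489 O.
23.81 wt% CaO ÷ 56.077 g/mol = 0.42459 mol, giving 0.42459 Ca and 0.42459 O.
52.10 wt% SiO2 ÷ 60.083 g/mol = 0.86713 mol, giving 0.86713 Si and 1.73426 O.
Oxygen sums to 2.58779; scaling by 6/2.58779 = 2.31858 puts the formula on 6 O.
Si: 0.86713 × 2.31858 = 2.011 atoms per formula unit.

2.011 Si apfu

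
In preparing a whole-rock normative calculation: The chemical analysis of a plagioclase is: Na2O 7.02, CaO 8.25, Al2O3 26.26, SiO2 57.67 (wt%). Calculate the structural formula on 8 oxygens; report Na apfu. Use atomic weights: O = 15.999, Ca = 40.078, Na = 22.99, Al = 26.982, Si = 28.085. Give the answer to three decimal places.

Na2O (M=61.979): mol = 0.11326; Na = 0.22652, O = 0.11326.
CaO (M=56.077): mol = 0.14712; Ca = 0.14712, O = 0.14712.
Al2O3 (M=101.961): mol = 0.25755; Al = 0.51510, O = 0.77265.
SiO2 (M=60.083): mol = 0.95984; Si = 0.95984, O = 1.91968.
ΣO = 2.95271; factor = 8/ΣO = 2.70938.
Na apfu = 0.22652 × 2.70938 = 0.614.

0.614 Na apfu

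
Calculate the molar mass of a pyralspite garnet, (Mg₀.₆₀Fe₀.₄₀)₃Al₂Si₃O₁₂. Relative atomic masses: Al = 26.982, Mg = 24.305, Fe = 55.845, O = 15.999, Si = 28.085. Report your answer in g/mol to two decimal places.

440.97 g/mol

Mg: 1.80 × 24.305 = 43.7490
Fe: 1.20 × 55.845 = 67.0140
Al: 2 × 26.982 = 53.9640
Si: 3 × 28.085 = 84.2550
O: 12 × 15.999 = 191.9880
Summing the contributions gives the formula mass.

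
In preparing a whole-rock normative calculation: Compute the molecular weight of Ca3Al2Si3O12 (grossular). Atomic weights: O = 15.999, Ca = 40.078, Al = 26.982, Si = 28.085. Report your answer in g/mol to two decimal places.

The formula mass is the sum 3(40.078) + 2(26.982) + 3(28.085) + 12(15.999).

450.44 g/mol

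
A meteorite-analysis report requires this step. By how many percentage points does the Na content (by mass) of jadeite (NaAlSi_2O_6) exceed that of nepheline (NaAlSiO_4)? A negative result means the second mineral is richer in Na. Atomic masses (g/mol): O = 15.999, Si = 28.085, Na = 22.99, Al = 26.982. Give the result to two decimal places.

First mineral: 22.990 g Na in 202.136 g formula = 11.37 wt% Na.
Second mineral: 22.990 g Na in 142.053 g formula = 16.18 wt% Na.
11.37% − 16.18% gives a difference of -4.81 percentage points.

-4.81 percentage points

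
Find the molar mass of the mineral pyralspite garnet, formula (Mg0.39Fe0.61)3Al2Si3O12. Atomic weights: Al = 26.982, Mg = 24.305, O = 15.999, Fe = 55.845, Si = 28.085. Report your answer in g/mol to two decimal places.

460.84 g/mol

M = 1.17·24.305 + 1.83·55.845 + 2·26.982 + 3·28.085 + 12·15.999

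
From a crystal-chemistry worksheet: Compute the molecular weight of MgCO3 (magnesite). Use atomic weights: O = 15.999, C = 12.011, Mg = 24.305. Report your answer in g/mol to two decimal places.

Mg: 1 × 24.305 = 24.3050
C: 1 × 12.011 = 12.0110
O: 3 × 15.999 = 47.9970
Summing the contributions gives the formula mass.

84.31 g/mol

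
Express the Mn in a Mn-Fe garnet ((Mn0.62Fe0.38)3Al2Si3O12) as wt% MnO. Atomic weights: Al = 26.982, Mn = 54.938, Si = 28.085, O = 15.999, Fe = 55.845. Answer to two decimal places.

26.60 wt%

Formula mass = 496.055 g/mol.
1.86 Mn → 1.8600 mol MnO per formula unit; M(MnO) = 70.937, so MnO mass = 131.943 g.
131.943/496.055 × 100 = 26.60 wt%.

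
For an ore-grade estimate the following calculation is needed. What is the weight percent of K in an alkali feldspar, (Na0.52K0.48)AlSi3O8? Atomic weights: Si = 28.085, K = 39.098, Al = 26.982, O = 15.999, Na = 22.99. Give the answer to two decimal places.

6.95 mass %

Formula mass = 0.52×22.99 + 0.48×39.098 + 1×26.982 + 3×28.085 + 8×15.999 = 269.951 g/mol, of which 18.767 g is K.
So K makes up 18.767/269.951 = 0.0695 of the mass, i.e. 6.95%.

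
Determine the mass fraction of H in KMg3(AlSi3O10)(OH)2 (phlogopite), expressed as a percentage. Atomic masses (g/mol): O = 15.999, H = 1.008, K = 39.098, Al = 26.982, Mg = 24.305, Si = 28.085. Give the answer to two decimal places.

M(KMg3(AlSi3O10)(OH)2) = 417.254 g/mol.
H contributes 2 × 1.008 = 2.016 g per mole.
2.016/417.254 = 0.0048 → 0.48%.

0.48 wt%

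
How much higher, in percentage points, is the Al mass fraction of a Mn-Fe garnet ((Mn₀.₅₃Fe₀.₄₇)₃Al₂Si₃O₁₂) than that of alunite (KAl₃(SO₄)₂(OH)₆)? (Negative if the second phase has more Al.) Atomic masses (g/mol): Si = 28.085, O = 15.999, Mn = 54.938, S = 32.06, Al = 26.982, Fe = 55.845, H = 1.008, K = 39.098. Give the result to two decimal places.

-8.67 percentage points

M((Mn₀.₅₃Fe₀.₄₇)₃Al₂Si₃O₁₂) = 496.300 g/mol, so wt% Al = 53.964/496.300 × 100 = 10.87%.
M(KAl₃(SO₄)₂(OH)₆) = 414.198 g/mol, so wt% Al = 80.946/414.198 × 100 = 19.54%.
10.87 − 19.54 = -8.67 pp.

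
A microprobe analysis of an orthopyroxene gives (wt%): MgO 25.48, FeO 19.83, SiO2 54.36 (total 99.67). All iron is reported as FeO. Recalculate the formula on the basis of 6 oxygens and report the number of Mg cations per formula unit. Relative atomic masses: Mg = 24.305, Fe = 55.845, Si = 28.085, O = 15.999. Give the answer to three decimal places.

1.396 Mg apfu

MgO: 25.48/40.304 = 0.63220 mol → 0.63220 mol Mg, 0.63220 mol O.
FeO: 19.83/71.844 = 0.27601 mol → 0.27601 mol Fe, 0.27601 mol O.
SiO2: 54.36/60.083 = 0.90475 mol → 0.90475 mol Si, 1.80950 mol O.
Total oxygen = 2.71771 mol. Normalization factor = 6/2.71771 = 2.20774.
Mg per 6 O = 0.63220 × 2.20774 = 1.396.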